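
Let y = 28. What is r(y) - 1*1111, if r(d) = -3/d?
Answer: -31111/28 ≈ -1111.1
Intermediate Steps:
r(y) - 1*1111 = -3/28 - 1*1111 = -3*1/28 - 1111 = -3/28 - 1111 = -31111/28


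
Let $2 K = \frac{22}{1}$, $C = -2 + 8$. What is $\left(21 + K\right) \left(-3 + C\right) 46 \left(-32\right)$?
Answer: $-141312$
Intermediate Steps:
$C = 6$
$K = 11$ ($K = \frac{22 \cdot 1^{-1}}{2} = \frac{22 \cdot 1}{2} = \frac{1}{2} \cdot 22 = 11$)
$\left(21 + K\right) \left(-3 + C\right) 46 \left(-32\right) = \left(21 + 11\right) \left(-3 + 6\right) 46 \left(-32\right) = 32 \cdot 3 \cdot 46 \left(-32\right) = 96 \cdot 46 \left(-32\right) = 4416 \left(-32\right) = -141312$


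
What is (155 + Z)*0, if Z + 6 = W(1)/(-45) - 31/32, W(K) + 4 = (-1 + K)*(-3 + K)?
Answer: 0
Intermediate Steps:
W(K) = -4 + (-1 + K)*(-3 + K)
Z = -9907/1440 (Z = -6 + ((-1 + 1² - 4*1)/(-45) - 31/32) = -6 + ((-1 + 1 - 4)*(-1/45) - 31*1/32) = -6 + (-4*(-1/45) - 31/32) = -6 + (4/45 - 31/32) = -6 - 1267/1440 = -9907/1440 ≈ -6.8799)
(155 + Z)*0 = (155 - 9907/1440)*0 = (213293/1440)*0 = 0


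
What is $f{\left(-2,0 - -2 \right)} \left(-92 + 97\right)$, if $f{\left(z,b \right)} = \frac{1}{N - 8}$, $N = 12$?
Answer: $\frac{5}{4} \approx 1.25$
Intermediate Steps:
$f{\left(z,b \right)} = \frac{1}{4}$ ($f{\left(z,b \right)} = \frac{1}{12 - 8} = \frac{1}{4}$)
$f{\left(-2,0 - -2 \right)} \left(-92 + 97\right) = \frac{-92 + 97}{4} = \frac{1}{4} \cdot 5 = \frac{5}{4}$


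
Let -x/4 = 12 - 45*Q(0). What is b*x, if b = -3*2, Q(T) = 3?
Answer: -2952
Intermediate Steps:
b = -6
x = 492 (x = -4*(12 - 45*3) = -4*(12 - 135) = -4*(-123) = 492)
b*x = -6*492 = -2952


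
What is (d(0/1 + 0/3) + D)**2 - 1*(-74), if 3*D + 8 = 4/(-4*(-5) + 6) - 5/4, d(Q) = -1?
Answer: 2196505/24336 ≈ 90.257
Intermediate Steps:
D = -473/156 (D = -8/3 + (4/(-4*(-5) + 6) - 5/4)/3 = -8/3 + (4/(20 + 6) - 5*1/4)/3 = -8/3 + (4/26 - 5/4)/3 = -8/3 + (4*(1/26) - 5/4)/3 = -8/3 + (2/13 - 5/4)/3 = -8/3 + (1/3)*(-57/52) = -8/3 - 19/52 = -473/156 ≈ -3.0321)
(d(0/1 + 0/3) + D)**2 - 1*(-74) = (-1 - 473/156)**2 - 1*(-74) = (-629/156)**2 + 74 = 395641/24336 + 74 = 2196505/24336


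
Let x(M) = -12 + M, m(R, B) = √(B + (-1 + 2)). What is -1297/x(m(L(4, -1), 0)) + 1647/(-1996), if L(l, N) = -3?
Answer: 2570695/21956 ≈ 117.08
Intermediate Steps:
m(R, B) = √(1 + B) (m(R, B) = √(B + 1) = √(1 + B))
-1297/x(m(L(4, -1), 0)) + 1647/(-1996) = -1297/(-12 + √(1 + 0)) + 1647/(-1996) = -1297/(-12 + √1) + 1647*(-1/1996) = -1297/(-12 + 1) - 1647/1996 = -1297/(-11) - 1647/1996 = -1297*(-1/11) - 1647/1996 = 1297/11 - 1647/1996 = 2570695/21956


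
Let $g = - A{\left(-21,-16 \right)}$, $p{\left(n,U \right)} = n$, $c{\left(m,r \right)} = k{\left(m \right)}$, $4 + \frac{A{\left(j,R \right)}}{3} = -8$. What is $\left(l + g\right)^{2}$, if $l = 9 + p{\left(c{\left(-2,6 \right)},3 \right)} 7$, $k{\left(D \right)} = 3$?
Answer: $4356$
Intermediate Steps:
$A{\left(j,R \right)} = -36$ ($A{\left(j,R \right)} = -12 + 3 \left(-8\right) = -12 - 24 = -36$)
$c{\left(m,r \right)} = 3$
$l = 30$ ($l = 9 + 3 \cdot 7 = 9 + 21 = 30$)
$g = 36$ ($g = \left(-1\right) \left(-36\right) = 36$)
$\left(l + g\right)^{2} = \left(30 + 36\right)^{2} = 66^{2} = 4356$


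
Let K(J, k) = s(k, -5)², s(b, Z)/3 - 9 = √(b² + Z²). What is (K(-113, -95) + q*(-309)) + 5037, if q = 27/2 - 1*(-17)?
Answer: 155583/2 + 810*√362 ≈ 93203.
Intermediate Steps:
s(b, Z) = 27 + 3*√(Z² + b²) (s(b, Z) = 27 + 3*√(b² + Z²) = 27 + 3*√(Z² + b²))
q = 61/2 (q = 27*(½) + 17 = 27/2 + 17 = 61/2 ≈ 30.500)
K(J, k) = (27 + 3*√(25 + k²))² (K(J, k) = (27 + 3*√((-5)² + k²))² = (27 + 3*√(25 + k²))²)
(K(-113, -95) + q*(-309)) + 5037 = (9*(9 + √(25 + (-95)²))² + (61/2)*(-309)) + 5037 = (9*(9 + √(25 + 9025))² - 18849/2) + 5037 = (9*(9 + √9050)² - 18849/2) + 5037 = (9*(9 + 5*√362)² - 18849/2) + 5037 = (-18849/2 + 9*(9 + 5*√362)²) + 5037 = -8775/2 + 9*(9 + 5*√362)²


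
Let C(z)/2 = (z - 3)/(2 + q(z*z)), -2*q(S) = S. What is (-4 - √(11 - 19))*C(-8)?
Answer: -44/15 - 22*I*√2/15 ≈ -2.9333 - 2.0742*I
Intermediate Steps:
q(S) = -S/2
C(z) = 2*(-3 + z)/(2 - z²/2) (C(z) = 2*((z - 3)/(2 - z*z/2)) = 2*((-3 + z)/(2 - z²/2)) = 2*(-3 + z)/(2 - z²/2))
(-4 - √(11 - 19))*C(-8) = (-4 - √(11 - 19))*(4*(3 - 1*(-8))/(-4 + (-8)²)) = (-4 - √(-8))*(4*(3 + 8)/(-4 + 64)) = (-4 - 2*I*√2)*(4*11/60) = (-4 - 2*I*√2)*(4*(1/60)*11) = (-4 - 2*I*√2)*(11/15) = -44/15 - 22*I*√2/15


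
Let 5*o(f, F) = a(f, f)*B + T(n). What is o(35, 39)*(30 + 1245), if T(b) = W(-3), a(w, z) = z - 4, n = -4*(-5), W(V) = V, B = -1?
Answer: -8670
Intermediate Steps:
n = 20
a(w, z) = -4 + z
T(b) = -3
o(f, F) = ⅕ - f/5 (o(f, F) = ((-4 + f)*(-1) - 3)/5 = ((4 - f) - 3)/5 = (1 - f)/5 = ⅕ - f/5)
o(35, 39)*(30 + 1245) = (⅕ - ⅕*35)*(30 + 1245) = (⅕ - 7)*1275 = -34/5*1275 = -8670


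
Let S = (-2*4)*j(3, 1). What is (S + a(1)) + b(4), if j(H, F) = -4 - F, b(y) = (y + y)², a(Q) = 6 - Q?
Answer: 109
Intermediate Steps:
b(y) = 4*y² (b(y) = (2*y)² = 4*y²)
S = 40 (S = (-2*4)*(-4 - 1*1) = -8*(-4 - 1) = -8*(-5) = 40)
(S + a(1)) + b(4) = (40 + (6 - 1*1)) + 4*4² = (40 + (6 - 1)) + 4*16 = (40 + 5) + 64 = 45 + 64 = 109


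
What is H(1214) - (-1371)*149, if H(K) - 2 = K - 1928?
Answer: 203567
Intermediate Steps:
H(K) = -1926 + K (H(K) = 2 + (K - 1928) = 2 + (-1928 + K) = -1926 + K)
H(1214) - (-1371)*149 = (-1926 + 1214) - (-1371)*149 = -712 - 1*(-204279) = -712 + 204279 = 203567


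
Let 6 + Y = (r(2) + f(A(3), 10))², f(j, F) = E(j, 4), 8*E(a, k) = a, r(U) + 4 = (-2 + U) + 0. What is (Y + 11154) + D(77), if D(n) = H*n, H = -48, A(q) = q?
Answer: 477769/64 ≈ 7465.1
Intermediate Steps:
r(U) = -6 + U (r(U) = -4 + ((-2 + U) + 0) = -4 + (-2 + U) = -6 + U)
E(a, k) = a/8
f(j, F) = j/8
Y = 457/64 (Y = -6 + ((-6 + 2) + (⅛)*3)² = -6 + (-4 + 3/8)² = -6 + (-29/8)² = -6 + 841/64 = 457/64 ≈ 7.1406)
D(n) = -48*n
(Y + 11154) + D(77) = (457/64 + 11154) - 48*77 = 714313/64 - 3696 = 477769/64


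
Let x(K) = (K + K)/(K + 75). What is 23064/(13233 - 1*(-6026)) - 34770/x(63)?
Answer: -5133710182/134813 ≈ -38080.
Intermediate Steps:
x(K) = 2*K/(75 + K) (x(K) = (2*K)/(75 + K) = 2*K/(75 + K))
23064/(13233 - 1*(-6026)) - 34770/x(63) = 23064/(13233 - 1*(-6026)) - 34770/(2*63/(75 + 63)) = 23064/(13233 + 6026) - 34770/(2*63/138) = 23064/19259 - 34770/(2*63*(1/138)) = 23064*(1/19259) - 34770/21/23 = 23064/19259 - 34770*23/21 = 23064/19259 - 266570/7 = -5133710182/134813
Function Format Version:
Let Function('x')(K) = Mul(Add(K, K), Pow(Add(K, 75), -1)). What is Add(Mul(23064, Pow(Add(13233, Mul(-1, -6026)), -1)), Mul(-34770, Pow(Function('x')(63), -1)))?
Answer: Rational(-5133710182, 134813) ≈ -38080.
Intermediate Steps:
Function('x')(K) = Mul(2, K, Pow(Add(75, K), -1)) (Function('x')(K) = Mul(Mul(2, K), Pow(Add(75, K), -1)) = Mul(2, K, Pow(Add(75, K), -1)))
Add(Mul(23064, Pow(Add(13233, Mul(-1, -6026)), -1)), Mul(-34770, Pow(Function('x')(63), -1))) = Add(Mul(23064, Pow(Add(13233, Mul(-1, -6026)), -1)), Mul(-34770, Pow(Mul(2, 63, Pow(Add(75, 63), -1)), -1))) = Add(Mul(23064, Pow(Add(13233, 6026), -1)), Mul(-34770, Pow(Mul(2, 63, Pow(138, -1)), -1))) = Add(Mul(23064, Pow(19259, -1)), Mul(-34770, Pow(Mul(2, 63, Rational(1, 138)), -1))) = Add(Mul(23064, Rational(1, 19259)), Mul(-34770, Pow(Rational(21, 23), -1))) = Add(Rational(23064, 19259), Mul(-34770, Rational(23, 21))) = Add(Rational(23064, 19259), Rational(-266570, 7)) = Rational(-5133710182, 134813)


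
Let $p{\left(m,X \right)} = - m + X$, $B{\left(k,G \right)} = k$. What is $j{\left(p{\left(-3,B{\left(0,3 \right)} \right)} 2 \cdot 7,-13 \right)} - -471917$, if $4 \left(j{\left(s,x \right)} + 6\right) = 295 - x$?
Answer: $471988$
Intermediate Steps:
$p{\left(m,X \right)} = X - m$
$j{\left(s,x \right)} = \frac{271}{4} - \frac{x}{4}$ ($j{\left(s,x \right)} = -6 + \frac{295 - x}{4} = -6 - \left(- \frac{295}{4} + \frac{x}{4}\right) = \frac{271}{4} - \frac{x}{4}$)
$j{\left(p{\left(-3,B{\left(0,3 \right)} \right)} 2 \cdot 7,-13 \right)} - -471917 = \left(\frac{271}{4} - - \frac{13}{4}\right) - -471917 = \left(\frac{271}{4} + \frac{13}{4}\right) + 471917 = 71 + 471917 = 471988$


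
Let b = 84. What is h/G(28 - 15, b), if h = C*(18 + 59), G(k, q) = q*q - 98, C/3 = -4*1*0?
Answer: 0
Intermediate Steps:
C = 0 (C = 3*(-4*1*0) = 3*(-4*0) = 3*0 = 0)
G(k, q) = -98 + q² (G(k, q) = q² - 98 = -98 + q²)
h = 0 (h = 0*(18 + 59) = 0*77 = 0)
h/G(28 - 15, b) = 0/(-98 + 84²) = 0/(-98 + 7056) = 0/6958 = 0*(1/6958) = 0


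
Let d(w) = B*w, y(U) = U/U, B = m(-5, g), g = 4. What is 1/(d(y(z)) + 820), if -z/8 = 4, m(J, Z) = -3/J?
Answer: 5/4103 ≈ 0.0012186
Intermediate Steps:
z = -32 (z = -8*4 = -32)
B = ⅗ (B = -3/(-5) = -3*(-⅕) = ⅗ ≈ 0.60000)
y(U) = 1
d(w) = 3*w/5
1/(d(y(z)) + 820) = 1/((⅗)*1 + 820) = 1/(⅗ + 820) = 1/(4103/5) = 5/4103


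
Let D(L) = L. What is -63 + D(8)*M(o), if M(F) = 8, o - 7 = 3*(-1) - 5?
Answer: 1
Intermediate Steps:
o = -1 (o = 7 + (3*(-1) - 5) = 7 + (-3 - 5) = 7 - 8 = -1)
-63 + D(8)*M(o) = -63 + 8*8 = -63 + 64 = 1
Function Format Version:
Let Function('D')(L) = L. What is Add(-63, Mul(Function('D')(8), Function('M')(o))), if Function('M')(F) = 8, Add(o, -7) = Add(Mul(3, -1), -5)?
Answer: 1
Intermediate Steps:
o = -1 (o = Add(7, Add(Mul(3, -1), -5)) = Add(7, Add(-3, -5)) = Add(7, -8) = -1)
Add(-63, Mul(Function('D')(8), Function('M')(o))) = Add(-63, Mul(8, 8)) = Add(-63, 64) = 1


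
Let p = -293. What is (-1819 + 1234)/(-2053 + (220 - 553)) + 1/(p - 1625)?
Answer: 279911/1144087 ≈ 0.24466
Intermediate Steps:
(-1819 + 1234)/(-2053 + (220 - 553)) + 1/(p - 1625) = (-1819 + 1234)/(-2053 + (220 - 553)) + 1/(-293 - 1625) = -585/(-2053 - 333) + 1/(-1918) = -585/(-2386) - 1/1918 = -585*(-1/2386) - 1/1918 = 585/2386 - 1/1918 = 279911/1144087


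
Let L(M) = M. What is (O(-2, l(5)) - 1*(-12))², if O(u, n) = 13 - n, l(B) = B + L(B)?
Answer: 225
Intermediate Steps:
l(B) = 2*B (l(B) = B + B = 2*B)
(O(-2, l(5)) - 1*(-12))² = ((13 - 2*5) - 1*(-12))² = ((13 - 1*10) + 12)² = ((13 - 10) + 12)² = (3 + 12)² = 15² = 225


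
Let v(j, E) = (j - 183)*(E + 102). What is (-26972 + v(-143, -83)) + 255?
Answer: -32911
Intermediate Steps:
v(j, E) = (-183 + j)*(102 + E)
(-26972 + v(-143, -83)) + 255 = (-26972 + (-18666 - 183*(-83) + 102*(-143) - 83*(-143))) + 255 = (-26972 + (-18666 + 15189 - 14586 + 11869)) + 255 = (-26972 - 6194) + 255 = -33166 + 255 = -32911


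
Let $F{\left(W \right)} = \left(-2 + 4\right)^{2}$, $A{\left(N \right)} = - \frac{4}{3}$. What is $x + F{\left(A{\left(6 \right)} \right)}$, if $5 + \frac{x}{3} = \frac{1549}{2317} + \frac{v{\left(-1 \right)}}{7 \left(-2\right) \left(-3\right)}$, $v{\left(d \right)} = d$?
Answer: $- \frac{42011}{4634} \approx -9.0658$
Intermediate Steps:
$A{\left(N \right)} = - \frac{4}{3}$ ($A{\left(N \right)} = \left(-4\right) \frac{1}{3} = - \frac{4}{3}$)
$F{\left(W \right)} = 4$ ($F{\left(W \right)} = 2^{2} = 4$)
$x = - \frac{60547}{4634}$ ($x = -15 + 3 \left(\frac{1549}{2317} - \frac{1}{7 \left(-2\right) \left(-3\right)}\right) = -15 + 3 \left(1549 \cdot \frac{1}{2317} - \frac{1}{\left(-14\right) \left(-3\right)}\right) = -15 + 3 \left(\frac{1549}{2317} - \frac{1}{42}\right) = -15 + 3 \cdot \frac{8963}{13902} = -15 + \frac{8963}{4634} = - \frac{60547}{4634} \approx -13.066$)
$x + F{\left(A{\left(6 \right)} \right)} = - \frac{60547}{4634} + 4 = - \frac{42011}{4634}$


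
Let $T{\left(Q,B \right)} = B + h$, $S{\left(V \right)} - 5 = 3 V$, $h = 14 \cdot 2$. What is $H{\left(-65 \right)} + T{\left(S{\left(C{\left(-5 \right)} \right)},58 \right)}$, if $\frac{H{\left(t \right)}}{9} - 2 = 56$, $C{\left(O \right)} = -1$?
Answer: $608$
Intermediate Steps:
$H{\left(t \right)} = 522$ ($H{\left(t \right)} = 18 + 9 \cdot 56 = 18 + 504 = 522$)
$h = 28$
$S{\left(V \right)} = 5 + 3 V$
$T{\left(Q,B \right)} = 28 + B$ ($T{\left(Q,B \right)} = B + 28 = 28 + B$)
$H{\left(-65 \right)} + T{\left(S{\left(C{\left(-5 \right)} \right)},58 \right)} = 522 + \left(28 + 58\right) = 522 + 86 = 608$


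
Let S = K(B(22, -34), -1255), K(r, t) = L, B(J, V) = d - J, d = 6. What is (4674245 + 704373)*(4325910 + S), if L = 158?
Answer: 23268267214024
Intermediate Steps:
B(J, V) = 6 - J
K(r, t) = 158
S = 158
(4674245 + 704373)*(4325910 + S) = (4674245 + 704373)*(4325910 + 158) = 5378618*4326068 = 23268267214024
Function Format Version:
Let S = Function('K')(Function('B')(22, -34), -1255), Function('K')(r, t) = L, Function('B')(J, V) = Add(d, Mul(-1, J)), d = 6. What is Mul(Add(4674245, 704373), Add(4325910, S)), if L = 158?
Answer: 23268267214024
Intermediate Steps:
Function('B')(J, V) = Add(6, Mul(-1, J))
Function('K')(r, t) = 158
S = 158
Mul(Add(4674245, 704373), Add(4325910, S)) = Mul(Add(4674245, 704373), Add(4325910, 158)) = Mul(5378618, 4326068) = 23268267214024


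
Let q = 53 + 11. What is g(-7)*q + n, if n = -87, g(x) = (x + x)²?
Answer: 12457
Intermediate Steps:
g(x) = 4*x² (g(x) = (2*x)² = 4*x²)
q = 64
g(-7)*q + n = (4*(-7)²)*64 - 87 = (4*49)*64 - 87 = 196*64 - 87 = 12544 - 87 = 12457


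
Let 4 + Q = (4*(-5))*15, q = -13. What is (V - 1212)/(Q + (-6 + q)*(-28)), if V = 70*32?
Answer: 257/57 ≈ 4.5088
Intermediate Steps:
Q = -304 (Q = -4 + (4*(-5))*15 = -4 - 20*15 = -4 - 300 = -304)
V = 2240
(V - 1212)/(Q + (-6 + q)*(-28)) = (2240 - 1212)/(-304 + (-6 - 13)*(-28)) = 1028/(-304 - 19*(-28)) = 1028/(-304 + 532) = 1028/228 = 1028*(1/228) = 257/57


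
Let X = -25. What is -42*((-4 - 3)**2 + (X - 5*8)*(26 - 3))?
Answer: 60732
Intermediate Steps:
-42*((-4 - 3)**2 + (X - 5*8)*(26 - 3)) = -42*((-4 - 3)**2 + (-25 - 5*8)*(26 - 3)) = -42*((-7)**2 + (-25 - 40)*23) = -42*(49 - 65*23) = -42*(49 - 1495) = -42*(-1446) = 60732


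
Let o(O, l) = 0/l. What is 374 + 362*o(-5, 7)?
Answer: 374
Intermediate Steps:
o(O, l) = 0
374 + 362*o(-5, 7) = 374 + 362*0 = 374 + 0 = 374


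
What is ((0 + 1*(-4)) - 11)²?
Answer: 225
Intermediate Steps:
((0 + 1*(-4)) - 11)² = ((0 - 4) - 11)² = (-4 - 11)² = (-15)² = 225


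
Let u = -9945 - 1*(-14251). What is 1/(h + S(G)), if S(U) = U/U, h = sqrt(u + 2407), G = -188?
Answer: -1/6712 + 7*sqrt(137)/6712 ≈ 0.012058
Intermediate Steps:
u = 4306 (u = -9945 + 14251 = 4306)
h = 7*sqrt(137) (h = sqrt(4306 + 2407) = sqrt(6713) = 7*sqrt(137) ≈ 81.933)
S(U) = 1
1/(h + S(G)) = 1/(7*sqrt(137) + 1) = 1/(1 + 7*sqrt(137))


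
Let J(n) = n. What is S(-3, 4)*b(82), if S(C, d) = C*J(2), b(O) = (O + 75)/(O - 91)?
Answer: 314/3 ≈ 104.67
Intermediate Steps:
b(O) = (75 + O)/(-91 + O)
S(C, d) = 2*C (S(C, d) = C*2 = 2*C)
S(-3, 4)*b(82) = (2*(-3))*((75 + 82)/(-91 + 82)) = -6*157/(-9) = -(-2)*157/3 = -6*(-157/9) = 314/3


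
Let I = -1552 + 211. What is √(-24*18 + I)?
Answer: 3*I*√197 ≈ 42.107*I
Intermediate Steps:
I = -1341
√(-24*18 + I) = √(-24*18 - 1341) = √(-432 - 1341) = √(-1773) = 3*I*√197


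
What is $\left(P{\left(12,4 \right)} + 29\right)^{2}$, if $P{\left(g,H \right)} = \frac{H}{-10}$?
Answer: $\frac{20449}{25} \approx 817.96$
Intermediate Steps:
$P{\left(g,H \right)} = - \frac{H}{10}$ ($P{\left(g,H \right)} = H \left(- \frac{1}{10}\right) = - \frac{H}{10}$)
$\left(P{\left(12,4 \right)} + 29\right)^{2} = \left(\left(- \frac{1}{10}\right) 4 + 29\right)^{2} = \left(- \frac{2}{5} + 29\right)^{2} = \left(\frac{143}{5}\right)^{2} = \frac{20449}{25}$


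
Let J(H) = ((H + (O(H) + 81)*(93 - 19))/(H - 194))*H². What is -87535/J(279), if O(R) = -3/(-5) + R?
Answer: -37202375/10494290097 ≈ -0.0035450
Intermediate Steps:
O(R) = ⅗ + R (O(R) = -3*(-⅕) + R = ⅗ + R)
J(H) = H²*(30192/5 + 75*H)/(-194 + H) (J(H) = ((H + ((⅗ + H) + 81)*(93 - 19))/(H - 194))*H² = ((H + (408/5 + H)*74)/(-194 + H))*H² = ((H + (30192/5 + 74*H))/(-194 + H))*H² = ((30192/5 + 75*H)/(-194 + H))*H² = H²*(30192/5 + 75*H)/(-194 + H))
-87535/J(279) = -87535*(-194 + 279)/(77841*(30192/5 + 75*279)) = -87535*85/(77841*(30192/5 + 20925)) = -87535/(77841*(1/85)*(134817/5)) = -87535/10494290097/425 = -87535*425/10494290097 = -37202375/10494290097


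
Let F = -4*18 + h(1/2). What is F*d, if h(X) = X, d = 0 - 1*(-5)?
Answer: -715/2 ≈ -357.50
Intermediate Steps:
d = 5 (d = 0 + 5 = 5)
F = -143/2 (F = -4*18 + 1/2 = -72 + ½ = -143/2 ≈ -71.500)
F*d = -143/2*5 = -715/2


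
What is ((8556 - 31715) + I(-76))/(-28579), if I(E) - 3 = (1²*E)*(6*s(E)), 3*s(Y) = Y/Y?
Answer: 23308/28579 ≈ 0.81556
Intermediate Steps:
s(Y) = ⅓ (s(Y) = (Y/Y)/3 = (⅓)*1 = ⅓)
I(E) = 3 + 2*E (I(E) = 3 + (1²*E)*(6*(⅓)) = 3 + (1*E)*2 = 3 + E*2 = 3 + 2*E)
((8556 - 31715) + I(-76))/(-28579) = ((8556 - 31715) + (3 + 2*(-76)))/(-28579) = (-23159 + (3 - 152))*(-1/28579) = (-23159 - 149)*(-1/28579) = -23308*(-1/28579) = 23308/28579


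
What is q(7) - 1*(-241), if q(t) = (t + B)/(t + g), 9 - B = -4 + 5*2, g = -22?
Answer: 721/3 ≈ 240.33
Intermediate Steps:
B = 3 (B = 9 - (-4 + 5*2) = 9 - (-4 + 10) = 9 - 1*6 = 9 - 6 = 3)
q(t) = (3 + t)/(-22 + t) (q(t) = (t + 3)/(t - 22) = (3 + t)/(-22 + t))
q(7) - 1*(-241) = (3 + 7)/(-22 + 7) - 1*(-241) = 10/(-15) + 241 = -1/15*10 + 241 = -⅔ + 241 = 721/3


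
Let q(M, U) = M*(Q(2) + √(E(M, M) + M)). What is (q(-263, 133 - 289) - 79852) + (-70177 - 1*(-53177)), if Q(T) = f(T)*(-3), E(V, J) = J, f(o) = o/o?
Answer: -96063 - 263*I*√526 ≈ -96063.0 - 6031.8*I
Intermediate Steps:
f(o) = 1
Q(T) = -3 (Q(T) = 1*(-3) = -3)
q(M, U) = M*(-3 + √2*√M) (q(M, U) = M*(-3 + √(M + M)) = M*(-3 + √(2*M)) = M*(-3 + √2*√M))
(q(-263, 133 - 289) - 79852) + (-70177 - 1*(-53177)) = (-263*(-3 + √2*√(-263)) - 79852) + (-70177 - 1*(-53177)) = (-263*(-3 + √2*(I*√263)) - 79852) + (-70177 + 53177) = (-263*(-3 + I*√526) - 79852) - 17000 = ((789 - 263*I*√526) - 79852) - 17000 = (-79063 - 263*I*√526) - 17000 = -96063 - 263*I*√526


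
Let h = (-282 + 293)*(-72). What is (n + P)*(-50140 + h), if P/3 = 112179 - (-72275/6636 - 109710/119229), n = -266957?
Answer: -11132277066180375/3139697 ≈ -3.5457e+9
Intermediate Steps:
h = -792 (h = 11*(-72) = -792)
P = 4226941851991/12558788 (P = 3*(112179 - (-72275/6636 - 109710/119229)) = 3*(112179 - (-72275*1/6636 - 109710*1/119229)) = 3*(112179 - (-10325/948 - 36570/39743)) = 3*(112179 - 1*(-445014835/37676364)) = 3*(112179 + 445014835/37676364) = 3*(4226941851991/37676364) = 4226941851991/12558788 ≈ 3.3657e+5)
(n + P)*(-50140 + h) = (-266957 + 4226941851991/12558788)*(-50140 - 792) = (874285483875/12558788)*(-50932) = -11132277066180375/3139697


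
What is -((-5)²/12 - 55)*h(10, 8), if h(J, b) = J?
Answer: 3175/6 ≈ 529.17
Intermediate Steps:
-((-5)²/12 - 55)*h(10, 8) = -((-5)²/12 - 55)*10 = -(25*(1/12) - 55)*10 = -(25/12 - 55)*10 = -(-635)*10/12 = -1*(-3175/6) = 3175/6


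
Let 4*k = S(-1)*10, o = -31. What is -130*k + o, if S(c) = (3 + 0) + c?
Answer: -681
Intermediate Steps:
S(c) = 3 + c
k = 5 (k = ((3 - 1)*10)/4 = (2*10)/4 = (¼)*20 = 5)
-130*k + o = -130*5 - 31 = -650 - 31 = -681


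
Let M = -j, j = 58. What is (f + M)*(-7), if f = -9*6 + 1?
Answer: 777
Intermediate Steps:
M = -58 (M = -1*58 = -58)
f = -53 (f = -54 + 1 = -53)
(f + M)*(-7) = (-53 - 58)*(-7) = -111*(-7) = 777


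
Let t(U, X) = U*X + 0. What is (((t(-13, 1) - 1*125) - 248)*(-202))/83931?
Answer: 772/831 ≈ 0.92900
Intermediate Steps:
t(U, X) = U*X
(((t(-13, 1) - 1*125) - 248)*(-202))/83931 = (((-13*1 - 1*125) - 248)*(-202))/83931 = (((-13 - 125) - 248)*(-202))*(1/83931) = ((-138 - 248)*(-202))*(1/83931) = -386*(-202)*(1/83931) = 77972*(1/83931) = 772/831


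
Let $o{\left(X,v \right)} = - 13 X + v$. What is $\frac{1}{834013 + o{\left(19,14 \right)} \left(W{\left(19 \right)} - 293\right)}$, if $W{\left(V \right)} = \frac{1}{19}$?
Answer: $\frac{19}{17143125} \approx 1.1083 \cdot 10^{-6}$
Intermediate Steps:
$o{\left(X,v \right)} = v - 13 X$
$W{\left(V \right)} = \frac{1}{19}$
$\frac{1}{834013 + o{\left(19,14 \right)} \left(W{\left(19 \right)} - 293\right)} = \frac{1}{834013 + \left(14 - 247\right) \left(\frac{1}{19} - 293\right)} = \frac{1}{834013 + \left(14 - 247\right) \left(- \frac{5566}{19}\right)} = \frac{1}{834013 - - \frac{1296878}{19}} = \frac{1}{834013 + \frac{1296878}{19}} = \frac{1}{\frac{17143125}{19}} = \frac{19}{17143125}$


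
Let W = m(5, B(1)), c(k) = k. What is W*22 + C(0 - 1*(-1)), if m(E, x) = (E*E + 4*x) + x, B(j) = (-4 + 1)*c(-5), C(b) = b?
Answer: 2201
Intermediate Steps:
B(j) = 15 (B(j) = (-4 + 1)*(-5) = -3*(-5) = 15)
m(E, x) = E**2 + 5*x (m(E, x) = (E**2 + 4*x) + x = E**2 + 5*x)
W = 100 (W = 5**2 + 5*15 = 25 + 75 = 100)
W*22 + C(0 - 1*(-1)) = 100*22 + (0 - 1*(-1)) = 2200 + (0 + 1) = 2200 + 1 = 2201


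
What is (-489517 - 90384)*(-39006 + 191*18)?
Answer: 20625918768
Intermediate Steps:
(-489517 - 90384)*(-39006 + 191*18) = -579901*(-39006 + 3438) = -579901*(-35568) = 20625918768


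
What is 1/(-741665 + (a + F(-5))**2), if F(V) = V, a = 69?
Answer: -1/737569 ≈ -1.3558e-6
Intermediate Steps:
1/(-741665 + (a + F(-5))**2) = 1/(-741665 + (69 - 5)**2) = 1/(-741665 + 64**2) = 1/(-741665 + 4096) = 1/(-737569) = -1/737569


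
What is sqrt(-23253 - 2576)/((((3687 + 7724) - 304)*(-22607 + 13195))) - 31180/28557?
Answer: -31180/28557 - I*sqrt(25829)/104539084 ≈ -1.0919 - 1.5374e-6*I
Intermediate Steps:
sqrt(-23253 - 2576)/((((3687 + 7724) - 304)*(-22607 + 13195))) - 31180/28557 = sqrt(-25829)/(((11411 - 304)*(-9412))) - 31180*1/28557 = (I*sqrt(25829))/((11107*(-9412))) - 31180/28557 = (I*sqrt(25829))/(-104539084) - 31180/28557 = (I*sqrt(25829))*(-1/104539084) - 31180/28557 = -I*sqrt(25829)/104539084 - 31180/28557 = -31180/28557 - I*sqrt(25829)/104539084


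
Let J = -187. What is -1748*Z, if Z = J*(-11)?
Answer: -3595636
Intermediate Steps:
Z = 2057 (Z = -187*(-11) = 2057)
-1748*Z = -1748*2057 = -3595636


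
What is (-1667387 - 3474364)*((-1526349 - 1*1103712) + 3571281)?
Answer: -4839518876220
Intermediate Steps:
(-1667387 - 3474364)*((-1526349 - 1*1103712) + 3571281) = -5141751*((-1526349 - 1103712) + 3571281) = -5141751*(-2630061 + 3571281) = -5141751*941220 = -4839518876220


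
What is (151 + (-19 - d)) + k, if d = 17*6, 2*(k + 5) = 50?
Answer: 50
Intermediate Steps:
k = 20 (k = -5 + (1/2)*50 = -5 + 25 = 20)
d = 102
(151 + (-19 - d)) + k = (151 + (-19 - 1*102)) + 20 = (151 + (-19 - 102)) + 20 = (151 - 121) + 20 = 30 + 20 = 50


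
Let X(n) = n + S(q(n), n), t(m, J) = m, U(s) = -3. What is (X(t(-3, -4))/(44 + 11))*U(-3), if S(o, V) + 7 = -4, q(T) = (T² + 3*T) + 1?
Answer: 42/55 ≈ 0.76364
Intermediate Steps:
q(T) = 1 + T² + 3*T
S(o, V) = -11 (S(o, V) = -7 - 4 = -11)
X(n) = -11 + n (X(n) = n - 11 = -11 + n)
(X(t(-3, -4))/(44 + 11))*U(-3) = ((-11 - 3)/(44 + 11))*(-3) = -14/55*(-3) = 42/55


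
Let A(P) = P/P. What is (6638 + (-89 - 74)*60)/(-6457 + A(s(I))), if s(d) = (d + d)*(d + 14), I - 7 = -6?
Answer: 1571/3228 ≈ 0.48668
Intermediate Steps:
I = 1 (I = 7 - 6 = 1)
s(d) = 2*d*(14 + d) (s(d) = (2*d)*(14 + d) = 2*d*(14 + d))
A(P) = 1
(6638 + (-89 - 74)*60)/(-6457 + A(s(I))) = (6638 + (-89 - 74)*60)/(-6457 + 1) = (6638 - 163*60)/(-6456) = (6638 - 9780)*(-1/6456) = -3142*(-1/6456) = 1571/3228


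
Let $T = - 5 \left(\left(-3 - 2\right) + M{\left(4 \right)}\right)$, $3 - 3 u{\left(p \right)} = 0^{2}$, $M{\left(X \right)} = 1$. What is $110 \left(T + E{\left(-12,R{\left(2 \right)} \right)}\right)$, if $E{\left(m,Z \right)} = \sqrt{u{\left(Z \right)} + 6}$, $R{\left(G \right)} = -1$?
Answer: $2200 + 110 \sqrt{7} \approx 2491.0$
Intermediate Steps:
$u{\left(p \right)} = 1$ ($u{\left(p \right)} = 1 - \frac{0^{2}}{3} = 1 - 0 = 1 + 0 = 1$)
$E{\left(m,Z \right)} = \sqrt{7}$ ($E{\left(m,Z \right)} = \sqrt{1 + 6} = \sqrt{7}$)
$T = 20$ ($T = - 5 \left(\left(-3 - 2\right) + 1\right) = - 5 \left(-5 + 1\right) = \left(-5\right) \left(-4\right) = 20$)
$110 \left(T + E{\left(-12,R{\left(2 \right)} \right)}\right) = 110 \left(20 + \sqrt{7}\right) = 2200 + 110 \sqrt{7}$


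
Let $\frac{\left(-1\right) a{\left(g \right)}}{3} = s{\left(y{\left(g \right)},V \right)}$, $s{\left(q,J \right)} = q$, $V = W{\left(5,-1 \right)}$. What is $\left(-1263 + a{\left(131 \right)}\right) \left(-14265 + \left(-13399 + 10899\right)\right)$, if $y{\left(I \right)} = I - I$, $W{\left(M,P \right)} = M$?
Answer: $21174195$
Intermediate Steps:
$V = 5$
$y{\left(I \right)} = 0$
$a{\left(g \right)} = 0$ ($a{\left(g \right)} = \left(-3\right) 0 = 0$)
$\left(-1263 + a{\left(131 \right)}\right) \left(-14265 + \left(-13399 + 10899\right)\right) = \left(-1263 + 0\right) \left(-14265 + \left(-13399 + 10899\right)\right) = - 1263 \left(-14265 - 2500\right) = \left(-1263\right) \left(-16765\right) = 21174195$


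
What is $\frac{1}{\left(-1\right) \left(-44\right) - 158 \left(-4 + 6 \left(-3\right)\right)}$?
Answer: $\frac{1}{3520} \approx 0.00028409$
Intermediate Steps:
$\frac{1}{\left(-1\right) \left(-44\right) - 158 \left(-4 + 6 \left(-3\right)\right)} = \frac{1}{44 - 158 \left(-4 - 18\right)} = \frac{1}{44 - -3476} = \frac{1}{44 + 3476} = \frac{1}{3520}$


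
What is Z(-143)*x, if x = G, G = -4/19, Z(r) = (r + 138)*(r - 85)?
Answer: -240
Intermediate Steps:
Z(r) = (-85 + r)*(138 + r) (Z(r) = (138 + r)*(-85 + r) = (-85 + r)*(138 + r))
G = -4/19 (G = -4*1/19 = -4/19 ≈ -0.21053)
x = -4/19 ≈ -0.21053
Z(-143)*x = (-11730 + (-143)² + 53*(-143))*(-4/19) = (-11730 + 20449 - 7579)*(-4/19) = 1140*(-4/19) = -240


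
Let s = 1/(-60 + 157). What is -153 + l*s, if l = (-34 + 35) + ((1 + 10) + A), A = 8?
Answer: -14821/97 ≈ -152.79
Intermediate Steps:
s = 1/97 ≈ 0.010309
l = 20 (l = (-34 + 35) + ((1 + 10) + 8) = 1 + (11 + 8) = 1 + 19 = 20)
-153 + l*s = -153 + 20*(1/97) = -153 + 20/97 = -14821/97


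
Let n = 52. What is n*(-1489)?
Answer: -77428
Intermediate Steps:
n*(-1489) = 52*(-1489) = -77428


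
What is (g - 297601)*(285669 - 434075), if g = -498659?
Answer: 118169761560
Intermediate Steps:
(g - 297601)*(285669 - 434075) = (-498659 - 297601)*(285669 - 434075) = -796260*(-148406) = 118169761560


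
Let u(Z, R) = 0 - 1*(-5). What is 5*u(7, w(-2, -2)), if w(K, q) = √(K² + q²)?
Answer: 25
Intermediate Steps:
u(Z, R) = 5 (u(Z, R) = 0 + 5 = 5)
5*u(7, w(-2, -2)) = 5*5 = 25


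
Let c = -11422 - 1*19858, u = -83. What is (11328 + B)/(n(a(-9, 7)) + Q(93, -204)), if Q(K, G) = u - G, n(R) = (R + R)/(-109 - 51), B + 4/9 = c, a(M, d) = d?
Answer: -14365760/87057 ≈ -165.02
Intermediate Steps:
c = -31280 (c = -11422 - 19858 = -31280)
B = -281524/9 (B = -4/9 - 31280 = -281524/9 ≈ -31280.)
n(R) = -R/80 (n(R) = (2*R)/(-160) = (2*R)*(-1/160) = -R/80)
Q(K, G) = -83 - G
(11328 + B)/(n(a(-9, 7)) + Q(93, -204)) = (11328 - 281524/9)/(-1/80*7 + (-83 - 1*(-204))) = -179572/(9*(-7/80 + (-83 + 204))) = -179572/(9*(-7/80 + 121)) = -179572/(9*9673/80) = -179572/9*80/9673 = -14365760/87057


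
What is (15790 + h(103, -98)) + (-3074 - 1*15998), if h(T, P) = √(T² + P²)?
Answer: -3282 + √20213 ≈ -3139.8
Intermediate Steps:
h(T, P) = √(P² + T²)
(15790 + h(103, -98)) + (-3074 - 1*15998) = (15790 + √((-98)² + 103²)) + (-3074 - 1*15998) = (15790 + √(9604 + 10609)) + (-3074 - 15998) = (15790 + √20213) - 19072 = -3282 + √20213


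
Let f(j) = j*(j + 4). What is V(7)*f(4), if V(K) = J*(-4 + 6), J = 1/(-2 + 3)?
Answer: 64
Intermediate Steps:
J = 1 (J = 1/1 = 1)
f(j) = j*(4 + j)
V(K) = 2 (V(K) = 1*(-4 + 6) = 1*2 = 2)
V(7)*f(4) = 2*(4*(4 + 4)) = 2*(4*8) = 2*32 = 64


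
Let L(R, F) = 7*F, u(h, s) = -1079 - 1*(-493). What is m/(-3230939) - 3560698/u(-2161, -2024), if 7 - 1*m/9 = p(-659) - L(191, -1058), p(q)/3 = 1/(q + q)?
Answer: 7581424021048021/1247704637386 ≈ 6076.3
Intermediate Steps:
u(h, s) = -586 (u(h, s) = -1079 + 493 = -586)
p(q) = 3/(2*q) (p(q) = 3/(q + q) = 3/((2*q)) = 3*(1/(2*q)) = 3/(2*q))
m = -87766911/1318 (m = 63 - 9*((3/2)/(-659) - 7*(-1058)) = 63 - 9*((3/2)*(-1/659) - 1*(-7406)) = 63 - 9*(-3/1318 + 7406) = 63 - 9*9761105/1318 = 63 - 87849945/1318 = -87766911/1318 ≈ -66591.)
m/(-3230939) - 3560698/u(-2161, -2024) = -87766911/1318/(-3230939) - 3560698/(-586) = -87766911/1318*(-1/3230939) - 3560698*(-1/586) = 87766911/4258377602 + 1780349/293 = 7581424021048021/1247704637386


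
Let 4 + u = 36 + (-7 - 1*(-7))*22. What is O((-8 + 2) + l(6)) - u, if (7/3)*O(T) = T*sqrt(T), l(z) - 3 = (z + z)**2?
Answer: -32 + 423*sqrt(141)/7 ≈ 685.55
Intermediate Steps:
l(z) = 3 + 4*z**2 (l(z) = 3 + (z + z)**2 = 3 + (2*z)**2 = 3 + 4*z**2)
O(T) = 3*T**(3/2)/7 (O(T) = 3*(T*sqrt(T))/7 = 3*T**(3/2)/7)
u = 32 (u = -4 + (36 + (-7 - 1*(-7))*22) = -4 + (36 + (-7 + 7)*22) = -4 + (36 + 0*22) = -4 + (36 + 0) = -4 + 36 = 32)
O((-8 + 2) + l(6)) - u = 3*((-8 + 2) + (3 + 4*6**2))**(3/2)/7 - 1*32 = 3*(-6 + (3 + 4*36))**(3/2)/7 - 32 = 3*(-6 + (3 + 144))**(3/2)/7 - 32 = 3*(-6 + 147)**(3/2)/7 - 32 = 3*141**(3/2)/7 - 32 = 3*(141*sqrt(141))/7 - 32 = 423*sqrt(141)/7 - 32 = -32 + 423*sqrt(141)/7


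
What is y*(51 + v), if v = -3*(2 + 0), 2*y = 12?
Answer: 270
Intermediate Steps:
y = 6 (y = (1/2)*12 = 6)
v = -6 (v = -3*2 = -6)
y*(51 + v) = 6*(51 - 6) = 6*45 = 270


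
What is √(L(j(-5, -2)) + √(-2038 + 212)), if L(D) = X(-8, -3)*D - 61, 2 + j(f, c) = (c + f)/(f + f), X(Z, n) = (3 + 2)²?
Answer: √(-374 + 4*I*√1826)/2 ≈ 2.1566 + 9.9071*I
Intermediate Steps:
X(Z, n) = 25 (X(Z, n) = 5² = 25)
j(f, c) = -2 + (c + f)/(2*f) (j(f, c) = -2 + (c + f)/(f + f) = -2 + (c + f)/((2*f)) = -2 + (c + f)*(1/(2*f)) = -2 + (c + f)/(2*f))
L(D) = -61 + 25*D (L(D) = 25*D - 61 = -61 + 25*D)
√(L(j(-5, -2)) + √(-2038 + 212)) = √((-61 + 25*((½)*(-2 - 3*(-5))/(-5))) + √(-2038 + 212)) = √((-61 + 25*((½)*(-⅕)*(-2 + 15))) + √(-1826)) = √((-61 + 25*((½)*(-⅕)*13)) + I*√1826) = √((-61 + 25*(-13/10)) + I*√1826) = √((-61 - 65/2) + I*√1826) = √(-187/2 + I*√1826)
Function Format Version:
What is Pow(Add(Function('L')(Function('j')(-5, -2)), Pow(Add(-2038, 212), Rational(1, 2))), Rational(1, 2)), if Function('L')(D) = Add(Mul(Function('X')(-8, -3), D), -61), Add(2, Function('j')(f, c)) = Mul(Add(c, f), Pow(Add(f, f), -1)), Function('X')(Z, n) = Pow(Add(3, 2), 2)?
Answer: Mul(Rational(1, 2), Pow(Add(-374, Mul(4, I, Pow(1826, Rational(1, 2)))), Rational(1, 2))) ≈ Add(2.1566, Mul(9.9071, I))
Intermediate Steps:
Function('X')(Z, n) = 25 (Function('X')(Z, n) = Pow(5, 2) = 25)
Function('j')(f, c) = Add(-2, Mul(Rational(1, 2), Pow(f, -1), Add(c, f))) (Function('j')(f, c) = Add(-2, Mul(Add(c, f), Pow(Add(f, f), -1))) = Add(-2, Mul(Add(c, f), Pow(Mul(2, f), -1))) = Add(-2, Mul(Add(c, f), Mul(Rational(1, 2), Pow(f, -1)))) = Add(-2, Mul(Rational(1, 2), Pow(f, -1), Add(c, f))))
Function('L')(D) = Add(-61, Mul(25, D)) (Function('L')(D) = Add(Mul(25, D), -61) = Add(-61, Mul(25, D)))
Pow(Add(Function('L')(Function('j')(-5, -2)), Pow(Add(-2038, 212), Rational(1, 2))), Rational(1, 2)) = Pow(Add(Add(-61, Mul(25, Mul(Rational(1, 2), Pow(-5, -1), Add(-2, Mul(-3, -5))))), Pow(Add(-2038, 212), Rational(1, 2))), Rational(1, 2)) = Pow(Add(Add(-61, Mul(25, Mul(Rational(1, 2), Rational(-1, 5), Add(-2, 15)))), Pow(-1826, Rational(1, 2))), Rational(1, 2)) = Pow(Add(Add(-61, Mul(25, Mul(Rational(1, 2), Rational(-1, 5), 13))), Mul(I, Pow(1826, Rational(1, 2)))), Rational(1, 2)) = Pow(Add(Add(-61, Mul(25, Rational(-13, 10))), Mul(I, Pow(1826, Rational(1, 2)))), Rational(1, 2)) = Pow(Add(Add(-61, Rational(-65, 2)), Mul(I, Pow(1826, Rational(1, 2)))), Rational(1, 2)) = Pow(Add(Rational(-187, 2), Mul(I, Pow(1826, Rational(1, 2)))), Rational(1, 2))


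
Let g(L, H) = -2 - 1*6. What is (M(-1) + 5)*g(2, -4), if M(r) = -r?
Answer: -48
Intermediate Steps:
g(L, H) = -8 (g(L, H) = -2 - 6 = -8)
(M(-1) + 5)*g(2, -4) = (-1*(-1) + 5)*(-8) = (1 + 5)*(-8) = 6*(-8) = -48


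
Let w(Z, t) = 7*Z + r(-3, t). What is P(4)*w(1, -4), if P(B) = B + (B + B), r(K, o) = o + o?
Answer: -12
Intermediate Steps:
r(K, o) = 2*o
P(B) = 3*B (P(B) = B + 2*B = 3*B)
w(Z, t) = 2*t + 7*Z (w(Z, t) = 7*Z + 2*t = 2*t + 7*Z)
P(4)*w(1, -4) = (3*4)*(2*(-4) + 7*1) = 12*(-8 + 7) = 12*(-1) = -12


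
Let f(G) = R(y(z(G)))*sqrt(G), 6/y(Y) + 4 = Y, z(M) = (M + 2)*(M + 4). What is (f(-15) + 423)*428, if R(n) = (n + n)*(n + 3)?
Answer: 181044 + 2172528*I*sqrt(15)/19321 ≈ 1.8104e+5 + 435.49*I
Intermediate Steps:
z(M) = (2 + M)*(4 + M)
y(Y) = 6/(-4 + Y)
R(n) = 2*n*(3 + n) (R(n) = (2*n)*(3 + n) = 2*n*(3 + n))
f(G) = 12*sqrt(G)*(3 + 6/(4 + G**2 + 6*G))/(4 + G**2 + 6*G) (f(G) = (2*(6/(-4 + (8 + G**2 + 6*G)))*(3 + 6/(-4 + (8 + G**2 + 6*G))))*sqrt(G) = (2*(6/(4 + G**2 + 6*G))*(3 + 6/(4 + G**2 + 6*G)))*sqrt(G) = (12*(3 + 6/(4 + G**2 + 6*G))/(4 + G**2 + 6*G))*sqrt(G) = 12*sqrt(G)*(3 + 6/(4 + G**2 + 6*G))/(4 + G**2 + 6*G))
(f(-15) + 423)*428 = (36*sqrt(-15)*(6 + (-15)**2 + 6*(-15))/(4 + (-15)**2 + 6*(-15))**2 + 423)*428 = (36*(I*sqrt(15))*(6 + 225 - 90)/(4 + 225 - 90)**2 + 423)*428 = (36*(I*sqrt(15))*141/139**2 + 423)*428 = (36*(I*sqrt(15))*(1/19321)*141 + 423)*428 = (5076*I*sqrt(15)/19321 + 423)*428 = (423 + 5076*I*sqrt(15)/19321)*428 = 181044 + 2172528*I*sqrt(15)/19321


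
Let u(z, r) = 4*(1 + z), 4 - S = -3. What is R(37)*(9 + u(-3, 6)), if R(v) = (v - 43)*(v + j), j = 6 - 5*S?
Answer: -48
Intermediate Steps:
S = 7 (S = 4 - 1*(-3) = 4 + 3 = 7)
j = -29 (j = 6 - 5*7 = 6 - 35 = -29)
u(z, r) = 4 + 4*z
R(v) = (-43 + v)*(-29 + v) (R(v) = (v - 43)*(v - 29) = (-43 + v)*(-29 + v))
R(37)*(9 + u(-3, 6)) = (1247 + 37**2 - 72*37)*(9 + (4 + 4*(-3))) = (1247 + 1369 - 2664)*(9 + (4 - 12)) = -48*(9 - 8) = -48*1 = -48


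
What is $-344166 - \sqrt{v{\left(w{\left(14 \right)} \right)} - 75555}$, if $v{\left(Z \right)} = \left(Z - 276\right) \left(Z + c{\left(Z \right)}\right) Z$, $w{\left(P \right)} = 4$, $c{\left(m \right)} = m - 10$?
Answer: $-344166 - i \sqrt{73379} \approx -3.4417 \cdot 10^{5} - 270.89 i$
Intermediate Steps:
$c{\left(m \right)} = -10 + m$ ($c{\left(m \right)} = m - 10 = -10 + m$)
$v{\left(Z \right)} = Z \left(-276 + Z\right) \left(-10 + 2 Z\right)$ ($v{\left(Z \right)} = \left(Z - 276\right) \left(Z + \left(-10 + Z\right)\right) Z = \left(-276 + Z\right) \left(-10 + 2 Z\right) Z = Z \left(-276 + Z\right) \left(-10 + 2 Z\right)$)
$-344166 - \sqrt{v{\left(w{\left(14 \right)} \right)} - 75555} = -344166 - \sqrt{2 \cdot 4 \left(1380 + 4^{2} - 1124\right) - 75555} = -344166 - \sqrt{2 \cdot 4 \left(1380 + 16 - 1124\right) - 75555} = -344166 - \sqrt{2 \cdot 4 \cdot 272 - 75555} = -344166 - \sqrt{2176 - 75555} = -344166 - \sqrt{-73379} = -344166 - i \sqrt{73379}$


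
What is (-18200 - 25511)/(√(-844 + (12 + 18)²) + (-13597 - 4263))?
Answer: 195169615/79744886 + 43711*√14/159489772 ≈ 2.4485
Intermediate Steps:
(-18200 - 25511)/(√(-844 + (12 + 18)²) + (-13597 - 4263)) = -43711/(√(-844 + 30²) - 17860) = -43711/(√(-844 + 900) - 17860) = -43711/(√56 - 17860) = -43711/(2*√14 - 17860) = -43711/(-17860 + 2*√14)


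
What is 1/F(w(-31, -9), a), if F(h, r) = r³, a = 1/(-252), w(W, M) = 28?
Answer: -16003008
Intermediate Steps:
a = -1/252 ≈ -0.0039683
1/F(w(-31, -9), a) = 1/((-1/252)³) = 1/(-1/16003008) = -16003008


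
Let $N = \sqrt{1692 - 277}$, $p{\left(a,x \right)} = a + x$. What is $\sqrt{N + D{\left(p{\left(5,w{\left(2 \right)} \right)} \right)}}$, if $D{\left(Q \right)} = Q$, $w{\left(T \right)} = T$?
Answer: $\sqrt{7 + \sqrt{1415}} \approx 6.6796$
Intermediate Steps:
$N = \sqrt{1415} \approx 37.616$
$\sqrt{N + D{\left(p{\left(5,w{\left(2 \right)} \right)} \right)}} = \sqrt{\sqrt{1415} + \left(5 + 2\right)} = \sqrt{\sqrt{1415} + 7} = \sqrt{7 + \sqrt{1415}}$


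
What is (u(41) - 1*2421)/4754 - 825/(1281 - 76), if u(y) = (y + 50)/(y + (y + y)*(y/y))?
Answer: -84113101/70461411 ≈ -1.1937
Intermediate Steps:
u(y) = (50 + y)/(3*y) (u(y) = (50 + y)/(y + (2*y)*1) = (50 + y)/(y + 2*y) = (50 + y)/((3*y)) = (50 + y)*(1/(3*y)) = (50 + y)/(3*y))
(u(41) - 1*2421)/4754 - 825/(1281 - 76) = ((⅓)*(50 + 41)/41 - 1*2421)/4754 - 825/(1281 - 76) = ((⅓)*(1/41)*91 - 2421)*(1/4754) - 825/1205 = (91/123 - 2421)*(1/4754) - 825*1/1205 = -297692/123*1/4754 - 165/241 = -148846/292371 - 165/241 = -84113101/70461411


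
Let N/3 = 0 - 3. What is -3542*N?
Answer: 31878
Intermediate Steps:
N = -9 (N = 3*(0 - 3) = 3*(-3) = -9)
-3542*N = -3542*(-9) = 31878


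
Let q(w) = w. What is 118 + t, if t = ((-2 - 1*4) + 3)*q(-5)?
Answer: 133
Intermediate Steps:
t = 15 (t = ((-2 - 1*4) + 3)*(-5) = ((-2 - 4) + 3)*(-5) = (-6 + 3)*(-5) = -3*(-5) = 15)
118 + t = 118 + 15 = 133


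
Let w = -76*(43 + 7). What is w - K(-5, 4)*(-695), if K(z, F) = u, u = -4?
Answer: -6580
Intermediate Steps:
K(z, F) = -4
w = -3800 (w = -76*50 = -3800)
w - K(-5, 4)*(-695) = -3800 - (-4)*(-695) = -3800 - 1*2780 = -3800 - 2780 = -6580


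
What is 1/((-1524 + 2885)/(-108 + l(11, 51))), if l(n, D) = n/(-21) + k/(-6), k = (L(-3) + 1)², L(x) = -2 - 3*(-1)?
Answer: -2293/28581 ≈ -0.080228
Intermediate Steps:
L(x) = 1 (L(x) = -2 + 3 = 1)
k = 4 (k = (1 + 1)² = 2² = 4)
l(n, D) = -⅔ - n/21 (l(n, D) = n/(-21) + 4/(-6) = n*(-1/21) + 4*(-⅙) = -n/21 - ⅔ = -⅔ - n/21)
1/((-1524 + 2885)/(-108 + l(11, 51))) = 1/((-1524 + 2885)/(-108 + (-⅔ - 1/21*11))) = 1/(1361/(-108 + (-⅔ - 11/21))) = 1/(1361/(-108 - 25/21)) = 1/(1361/(-2293/21)) = 1/(1361*(-21/2293)) = 1/(-28581/2293) = -2293/28581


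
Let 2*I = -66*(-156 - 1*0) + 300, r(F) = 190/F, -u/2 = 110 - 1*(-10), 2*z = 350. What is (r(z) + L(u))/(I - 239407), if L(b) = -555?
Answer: 19387/8193815 ≈ 0.0023661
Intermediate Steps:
z = 175 (z = (½)*350 = 175)
u = -240 (u = -2*(110 - 1*(-10)) = -2*(110 + 10) = -2*120 = -240)
I = 5298 (I = (-66*(-156 - 1*0) + 300)/2 = (-66*(-156 + 0) + 300)/2 = (-66*(-156) + 300)/2 = (10296 + 300)/2 = (½)*10596 = 5298)
(r(z) + L(u))/(I - 239407) = (190/175 - 555)/(5298 - 239407) = (190*(1/175) - 555)/(-234109) = (38/35 - 555)*(-1/234109) = -19387/35*(-1/234109) = 19387/8193815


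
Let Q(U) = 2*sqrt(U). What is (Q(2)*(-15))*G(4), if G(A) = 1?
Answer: -30*sqrt(2) ≈ -42.426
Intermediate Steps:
(Q(2)*(-15))*G(4) = ((2*sqrt(2))*(-15))*1 = -30*sqrt(2)*1 = -30*sqrt(2)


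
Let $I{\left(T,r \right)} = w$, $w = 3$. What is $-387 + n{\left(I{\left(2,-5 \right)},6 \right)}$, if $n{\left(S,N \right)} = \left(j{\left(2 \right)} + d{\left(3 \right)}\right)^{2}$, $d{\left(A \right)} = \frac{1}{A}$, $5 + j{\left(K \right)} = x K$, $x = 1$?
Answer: $- \frac{3419}{9} \approx -379.89$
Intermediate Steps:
$j{\left(K \right)} = -5 + K$ ($j{\left(K \right)} = -5 + 1 K = -5 + K$)
$I{\left(T,r \right)} = 3$
$n{\left(S,N \right)} = \frac{64}{9}$ ($n{\left(S,N \right)} = \left(\left(-5 + 2\right) + \frac{1}{3}\right)^{2} = \left(-3 + \frac{1}{3}\right)^{2} = \left(- \frac{8}{3}\right)^{2} = \frac{64}{9}$)
$-387 + n{\left(I{\left(2,-5 \right)},6 \right)} = -387 + \frac{64}{9} = - \frac{3419}{9}$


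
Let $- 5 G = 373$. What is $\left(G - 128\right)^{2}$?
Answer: $\frac{1026169}{25} \approx 41047.0$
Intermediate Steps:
$G = - \frac{373}{5}$ ($G = \left(- \frac{1}{5}\right) 373 = - \frac{373}{5} \approx -74.6$)
$\left(G - 128\right)^{2} = \left(- \frac{373}{5} - 128\right)^{2} = \left(- \frac{1013}{5}\right)^{2} = \frac{1026169}{25}$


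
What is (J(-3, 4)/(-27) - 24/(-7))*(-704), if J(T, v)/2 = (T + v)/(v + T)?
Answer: -446336/189 ≈ -2361.6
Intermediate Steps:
J(T, v) = 2 (J(T, v) = 2*((T + v)/(v + T)) = 2*((T + v)/(T + v)) = 2*1 = 2)
(J(-3, 4)/(-27) - 24/(-7))*(-704) = (2/(-27) - 24/(-7))*(-704) = (2*(-1/27) - 24*(-⅐))*(-704) = (-2/27 + 24/7)*(-704) = (634/189)*(-704) = -446336/189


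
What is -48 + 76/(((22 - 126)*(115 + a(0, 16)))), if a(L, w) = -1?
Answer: -7489/156 ≈ -48.006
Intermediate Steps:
-48 + 76/(((22 - 126)*(115 + a(0, 16)))) = -48 + 76/(((22 - 126)*(115 - 1))) = -48 + 76/((-104*114)) = -48 + 76/(-11856) = -48 + 76*(-1/11856) = -48 - 1/156 = -7489/156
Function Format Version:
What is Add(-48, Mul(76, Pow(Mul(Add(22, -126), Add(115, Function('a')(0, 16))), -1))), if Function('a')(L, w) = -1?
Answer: Rational(-7489, 156) ≈ -48.006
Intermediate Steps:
Add(-48, Mul(76, Pow(Mul(Add(22, -126), Add(115, Function('a')(0, 16))), -1))) = Add(-48, Mul(76, Pow(Mul(Add(22, -126), Add(115, -1)), -1))) = Add(-48, Mul(76, Pow(Mul(-104, 114), -1))) = Add(-48, Mul(76, Pow(-11856, -1))) = Add(-48, Mul(76, Rational(-1, 11856))) = Add(-48, Rational(-1, 156)) = Rational(-7489, 156)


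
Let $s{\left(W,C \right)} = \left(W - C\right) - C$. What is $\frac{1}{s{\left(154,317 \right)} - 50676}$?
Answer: $- \frac{1}{51156} \approx -1.9548 \cdot 10^{-5}$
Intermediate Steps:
$s{\left(W,C \right)} = W - 2 C$
$\frac{1}{s{\left(154,317 \right)} - 50676} = \frac{1}{\left(154 - 634\right) - 50676} = \frac{1}{-480 - 50676} = \frac{1}{-51156} = - \frac{1}{51156}$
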